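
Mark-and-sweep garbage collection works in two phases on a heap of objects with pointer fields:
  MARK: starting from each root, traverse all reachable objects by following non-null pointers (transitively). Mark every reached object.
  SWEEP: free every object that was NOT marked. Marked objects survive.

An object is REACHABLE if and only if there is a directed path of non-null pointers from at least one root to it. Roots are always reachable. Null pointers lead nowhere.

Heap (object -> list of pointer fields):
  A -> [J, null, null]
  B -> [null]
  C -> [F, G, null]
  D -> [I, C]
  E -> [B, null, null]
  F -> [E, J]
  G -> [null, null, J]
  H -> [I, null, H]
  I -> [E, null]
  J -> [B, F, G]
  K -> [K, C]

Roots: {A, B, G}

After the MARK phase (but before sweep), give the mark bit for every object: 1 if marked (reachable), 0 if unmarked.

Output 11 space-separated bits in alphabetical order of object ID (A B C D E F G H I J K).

Roots: A B G
Mark A: refs=J null null, marked=A
Mark B: refs=null, marked=A B
Mark G: refs=null null J, marked=A B G
Mark J: refs=B F G, marked=A B G J
Mark F: refs=E J, marked=A B F G J
Mark E: refs=B null null, marked=A B E F G J
Unmarked (collected): C D H I K

Answer: 1 1 0 0 1 1 1 0 0 1 0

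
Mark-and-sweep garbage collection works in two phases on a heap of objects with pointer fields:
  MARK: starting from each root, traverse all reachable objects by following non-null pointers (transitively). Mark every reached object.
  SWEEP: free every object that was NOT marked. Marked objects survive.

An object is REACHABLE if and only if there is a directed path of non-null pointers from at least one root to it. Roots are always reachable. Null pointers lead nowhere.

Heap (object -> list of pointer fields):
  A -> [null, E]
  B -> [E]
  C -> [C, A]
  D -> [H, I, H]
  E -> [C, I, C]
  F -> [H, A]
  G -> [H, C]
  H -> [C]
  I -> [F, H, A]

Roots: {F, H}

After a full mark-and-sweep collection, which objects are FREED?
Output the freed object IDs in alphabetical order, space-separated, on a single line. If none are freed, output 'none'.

Roots: F H
Mark F: refs=H A, marked=F
Mark H: refs=C, marked=F H
Mark A: refs=null E, marked=A F H
Mark C: refs=C A, marked=A C F H
Mark E: refs=C I C, marked=A C E F H
Mark I: refs=F H A, marked=A C E F H I
Unmarked (collected): B D G

Answer: B D G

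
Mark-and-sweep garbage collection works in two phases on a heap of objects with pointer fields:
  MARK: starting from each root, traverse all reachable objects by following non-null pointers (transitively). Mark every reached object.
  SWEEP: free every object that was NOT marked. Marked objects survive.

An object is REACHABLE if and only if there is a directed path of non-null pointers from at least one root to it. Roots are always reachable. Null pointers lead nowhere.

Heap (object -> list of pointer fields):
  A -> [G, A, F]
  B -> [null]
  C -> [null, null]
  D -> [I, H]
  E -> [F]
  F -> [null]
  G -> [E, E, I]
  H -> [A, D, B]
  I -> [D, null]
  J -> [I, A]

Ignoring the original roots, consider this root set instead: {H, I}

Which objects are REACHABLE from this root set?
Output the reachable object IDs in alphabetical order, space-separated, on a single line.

Roots: H I
Mark H: refs=A D B, marked=H
Mark I: refs=D null, marked=H I
Mark A: refs=G A F, marked=A H I
Mark D: refs=I H, marked=A D H I
Mark B: refs=null, marked=A B D H I
Mark G: refs=E E I, marked=A B D G H I
Mark F: refs=null, marked=A B D F G H I
Mark E: refs=F, marked=A B D E F G H I
Unmarked (collected): C J

Answer: A B D E F G H I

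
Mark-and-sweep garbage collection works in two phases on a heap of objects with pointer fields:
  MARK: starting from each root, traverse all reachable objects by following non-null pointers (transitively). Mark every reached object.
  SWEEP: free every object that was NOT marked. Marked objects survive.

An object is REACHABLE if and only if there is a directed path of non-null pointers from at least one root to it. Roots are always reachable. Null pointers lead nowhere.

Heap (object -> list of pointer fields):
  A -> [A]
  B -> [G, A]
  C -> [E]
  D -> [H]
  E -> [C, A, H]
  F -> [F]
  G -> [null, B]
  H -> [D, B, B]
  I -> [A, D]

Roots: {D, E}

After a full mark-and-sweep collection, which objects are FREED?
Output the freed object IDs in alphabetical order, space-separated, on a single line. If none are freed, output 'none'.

Answer: F I

Derivation:
Roots: D E
Mark D: refs=H, marked=D
Mark E: refs=C A H, marked=D E
Mark H: refs=D B B, marked=D E H
Mark C: refs=E, marked=C D E H
Mark A: refs=A, marked=A C D E H
Mark B: refs=G A, marked=A B C D E H
Mark G: refs=null B, marked=A B C D E G H
Unmarked (collected): F I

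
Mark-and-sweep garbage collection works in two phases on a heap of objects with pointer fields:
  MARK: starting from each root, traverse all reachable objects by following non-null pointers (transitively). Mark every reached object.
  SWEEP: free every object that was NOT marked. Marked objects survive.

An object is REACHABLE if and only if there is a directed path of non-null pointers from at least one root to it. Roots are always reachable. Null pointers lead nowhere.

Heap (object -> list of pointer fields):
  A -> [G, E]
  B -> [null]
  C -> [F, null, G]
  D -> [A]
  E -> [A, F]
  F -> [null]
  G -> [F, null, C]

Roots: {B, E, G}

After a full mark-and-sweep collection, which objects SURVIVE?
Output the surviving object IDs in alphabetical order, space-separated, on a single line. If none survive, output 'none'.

Roots: B E G
Mark B: refs=null, marked=B
Mark E: refs=A F, marked=B E
Mark G: refs=F null C, marked=B E G
Mark A: refs=G E, marked=A B E G
Mark F: refs=null, marked=A B E F G
Mark C: refs=F null G, marked=A B C E F G
Unmarked (collected): D

Answer: A B C E F G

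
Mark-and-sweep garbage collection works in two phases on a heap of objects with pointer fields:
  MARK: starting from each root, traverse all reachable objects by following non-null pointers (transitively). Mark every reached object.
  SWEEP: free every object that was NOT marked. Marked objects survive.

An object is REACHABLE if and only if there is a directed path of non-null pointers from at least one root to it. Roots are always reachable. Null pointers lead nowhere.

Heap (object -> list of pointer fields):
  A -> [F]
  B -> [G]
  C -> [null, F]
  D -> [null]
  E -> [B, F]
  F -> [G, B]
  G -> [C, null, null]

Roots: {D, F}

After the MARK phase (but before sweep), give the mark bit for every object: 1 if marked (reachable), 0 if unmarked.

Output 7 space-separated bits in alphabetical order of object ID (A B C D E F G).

Answer: 0 1 1 1 0 1 1

Derivation:
Roots: D F
Mark D: refs=null, marked=D
Mark F: refs=G B, marked=D F
Mark G: refs=C null null, marked=D F G
Mark B: refs=G, marked=B D F G
Mark C: refs=null F, marked=B C D F G
Unmarked (collected): A E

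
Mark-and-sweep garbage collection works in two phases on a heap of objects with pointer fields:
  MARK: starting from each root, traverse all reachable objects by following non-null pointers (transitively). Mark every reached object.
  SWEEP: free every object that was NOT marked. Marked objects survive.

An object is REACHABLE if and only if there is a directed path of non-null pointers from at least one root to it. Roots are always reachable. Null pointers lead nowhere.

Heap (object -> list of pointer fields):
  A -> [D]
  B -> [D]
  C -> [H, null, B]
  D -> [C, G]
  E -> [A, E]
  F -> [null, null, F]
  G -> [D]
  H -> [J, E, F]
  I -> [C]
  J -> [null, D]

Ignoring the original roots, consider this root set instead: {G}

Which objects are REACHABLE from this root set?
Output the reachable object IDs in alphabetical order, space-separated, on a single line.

Roots: G
Mark G: refs=D, marked=G
Mark D: refs=C G, marked=D G
Mark C: refs=H null B, marked=C D G
Mark H: refs=J E F, marked=C D G H
Mark B: refs=D, marked=B C D G H
Mark J: refs=null D, marked=B C D G H J
Mark E: refs=A E, marked=B C D E G H J
Mark F: refs=null null F, marked=B C D E F G H J
Mark A: refs=D, marked=A B C D E F G H J
Unmarked (collected): I

Answer: A B C D E F G H J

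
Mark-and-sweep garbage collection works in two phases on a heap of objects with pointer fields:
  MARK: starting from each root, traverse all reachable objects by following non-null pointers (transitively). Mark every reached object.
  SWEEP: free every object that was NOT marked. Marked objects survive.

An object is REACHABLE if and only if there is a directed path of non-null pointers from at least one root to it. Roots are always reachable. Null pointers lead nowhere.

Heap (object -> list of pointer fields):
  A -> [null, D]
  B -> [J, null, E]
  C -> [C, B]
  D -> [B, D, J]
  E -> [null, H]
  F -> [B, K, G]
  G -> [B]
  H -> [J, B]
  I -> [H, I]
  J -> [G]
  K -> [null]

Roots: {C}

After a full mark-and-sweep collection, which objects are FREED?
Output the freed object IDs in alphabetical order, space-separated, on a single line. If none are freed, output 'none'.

Roots: C
Mark C: refs=C B, marked=C
Mark B: refs=J null E, marked=B C
Mark J: refs=G, marked=B C J
Mark E: refs=null H, marked=B C E J
Mark G: refs=B, marked=B C E G J
Mark H: refs=J B, marked=B C E G H J
Unmarked (collected): A D F I K

Answer: A D F I K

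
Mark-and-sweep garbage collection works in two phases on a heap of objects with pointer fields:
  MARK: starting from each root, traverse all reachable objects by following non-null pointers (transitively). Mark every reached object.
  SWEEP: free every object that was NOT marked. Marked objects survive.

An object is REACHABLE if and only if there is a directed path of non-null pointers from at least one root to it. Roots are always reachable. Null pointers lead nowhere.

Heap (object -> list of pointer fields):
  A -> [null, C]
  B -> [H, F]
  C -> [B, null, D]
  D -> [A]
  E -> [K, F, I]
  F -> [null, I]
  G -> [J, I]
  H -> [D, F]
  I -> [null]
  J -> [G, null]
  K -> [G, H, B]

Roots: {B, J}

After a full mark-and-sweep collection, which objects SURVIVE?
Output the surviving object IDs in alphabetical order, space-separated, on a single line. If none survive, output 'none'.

Roots: B J
Mark B: refs=H F, marked=B
Mark J: refs=G null, marked=B J
Mark H: refs=D F, marked=B H J
Mark F: refs=null I, marked=B F H J
Mark G: refs=J I, marked=B F G H J
Mark D: refs=A, marked=B D F G H J
Mark I: refs=null, marked=B D F G H I J
Mark A: refs=null C, marked=A B D F G H I J
Mark C: refs=B null D, marked=A B C D F G H I J
Unmarked (collected): E K

Answer: A B C D F G H I J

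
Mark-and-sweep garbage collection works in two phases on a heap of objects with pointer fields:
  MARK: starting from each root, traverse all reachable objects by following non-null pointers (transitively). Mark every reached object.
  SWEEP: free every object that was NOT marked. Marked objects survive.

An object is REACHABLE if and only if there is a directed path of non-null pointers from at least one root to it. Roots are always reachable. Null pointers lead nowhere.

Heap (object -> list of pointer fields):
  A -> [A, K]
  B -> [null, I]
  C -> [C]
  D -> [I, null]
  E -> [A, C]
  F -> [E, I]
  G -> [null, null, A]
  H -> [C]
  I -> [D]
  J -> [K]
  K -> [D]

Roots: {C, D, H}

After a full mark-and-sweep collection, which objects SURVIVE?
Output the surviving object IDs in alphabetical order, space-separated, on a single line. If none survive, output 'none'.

Answer: C D H I

Derivation:
Roots: C D H
Mark C: refs=C, marked=C
Mark D: refs=I null, marked=C D
Mark H: refs=C, marked=C D H
Mark I: refs=D, marked=C D H I
Unmarked (collected): A B E F G J K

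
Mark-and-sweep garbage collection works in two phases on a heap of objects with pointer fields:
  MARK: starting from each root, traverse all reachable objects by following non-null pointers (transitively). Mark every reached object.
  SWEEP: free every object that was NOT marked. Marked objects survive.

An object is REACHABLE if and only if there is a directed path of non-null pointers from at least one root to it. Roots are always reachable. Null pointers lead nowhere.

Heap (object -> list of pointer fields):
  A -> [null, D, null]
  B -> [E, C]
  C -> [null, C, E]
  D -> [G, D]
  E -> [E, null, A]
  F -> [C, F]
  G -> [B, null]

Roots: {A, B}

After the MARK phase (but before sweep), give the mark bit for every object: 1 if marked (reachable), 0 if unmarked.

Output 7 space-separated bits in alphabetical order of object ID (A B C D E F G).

Roots: A B
Mark A: refs=null D null, marked=A
Mark B: refs=E C, marked=A B
Mark D: refs=G D, marked=A B D
Mark E: refs=E null A, marked=A B D E
Mark C: refs=null C E, marked=A B C D E
Mark G: refs=B null, marked=A B C D E G
Unmarked (collected): F

Answer: 1 1 1 1 1 0 1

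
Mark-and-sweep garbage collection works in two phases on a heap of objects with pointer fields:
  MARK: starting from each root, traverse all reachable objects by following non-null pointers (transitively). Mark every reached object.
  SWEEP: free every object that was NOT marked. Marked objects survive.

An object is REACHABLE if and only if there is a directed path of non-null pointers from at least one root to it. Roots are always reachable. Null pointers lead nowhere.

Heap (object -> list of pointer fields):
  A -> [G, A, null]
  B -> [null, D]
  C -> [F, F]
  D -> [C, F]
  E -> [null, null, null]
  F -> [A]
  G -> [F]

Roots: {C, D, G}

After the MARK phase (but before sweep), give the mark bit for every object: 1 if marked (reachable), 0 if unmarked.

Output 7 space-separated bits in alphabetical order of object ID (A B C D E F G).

Roots: C D G
Mark C: refs=F F, marked=C
Mark D: refs=C F, marked=C D
Mark G: refs=F, marked=C D G
Mark F: refs=A, marked=C D F G
Mark A: refs=G A null, marked=A C D F G
Unmarked (collected): B E

Answer: 1 0 1 1 0 1 1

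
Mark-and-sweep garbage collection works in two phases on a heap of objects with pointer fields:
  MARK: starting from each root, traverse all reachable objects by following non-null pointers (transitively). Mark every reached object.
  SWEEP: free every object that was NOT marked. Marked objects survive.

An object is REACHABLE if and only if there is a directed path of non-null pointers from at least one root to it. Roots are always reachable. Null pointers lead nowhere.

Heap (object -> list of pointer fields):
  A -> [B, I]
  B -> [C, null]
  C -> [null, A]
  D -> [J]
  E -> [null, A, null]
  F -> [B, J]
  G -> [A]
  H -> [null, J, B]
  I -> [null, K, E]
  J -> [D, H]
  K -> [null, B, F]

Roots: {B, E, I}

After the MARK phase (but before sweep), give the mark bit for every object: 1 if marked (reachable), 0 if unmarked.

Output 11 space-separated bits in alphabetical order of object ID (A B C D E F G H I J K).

Roots: B E I
Mark B: refs=C null, marked=B
Mark E: refs=null A null, marked=B E
Mark I: refs=null K E, marked=B E I
Mark C: refs=null A, marked=B C E I
Mark A: refs=B I, marked=A B C E I
Mark K: refs=null B F, marked=A B C E I K
Mark F: refs=B J, marked=A B C E F I K
Mark J: refs=D H, marked=A B C E F I J K
Mark D: refs=J, marked=A B C D E F I J K
Mark H: refs=null J B, marked=A B C D E F H I J K
Unmarked (collected): G

Answer: 1 1 1 1 1 1 0 1 1 1 1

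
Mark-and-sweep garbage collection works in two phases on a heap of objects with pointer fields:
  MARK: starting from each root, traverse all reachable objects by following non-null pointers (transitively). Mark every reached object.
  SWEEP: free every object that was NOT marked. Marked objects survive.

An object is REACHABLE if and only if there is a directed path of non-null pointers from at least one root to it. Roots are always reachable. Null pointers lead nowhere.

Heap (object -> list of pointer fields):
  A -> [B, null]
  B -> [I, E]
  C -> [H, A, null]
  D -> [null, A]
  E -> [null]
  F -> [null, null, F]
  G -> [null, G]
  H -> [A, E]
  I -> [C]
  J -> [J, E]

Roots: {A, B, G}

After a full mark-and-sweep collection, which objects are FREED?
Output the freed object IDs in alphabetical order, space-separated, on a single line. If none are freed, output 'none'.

Answer: D F J

Derivation:
Roots: A B G
Mark A: refs=B null, marked=A
Mark B: refs=I E, marked=A B
Mark G: refs=null G, marked=A B G
Mark I: refs=C, marked=A B G I
Mark E: refs=null, marked=A B E G I
Mark C: refs=H A null, marked=A B C E G I
Mark H: refs=A E, marked=A B C E G H I
Unmarked (collected): D F J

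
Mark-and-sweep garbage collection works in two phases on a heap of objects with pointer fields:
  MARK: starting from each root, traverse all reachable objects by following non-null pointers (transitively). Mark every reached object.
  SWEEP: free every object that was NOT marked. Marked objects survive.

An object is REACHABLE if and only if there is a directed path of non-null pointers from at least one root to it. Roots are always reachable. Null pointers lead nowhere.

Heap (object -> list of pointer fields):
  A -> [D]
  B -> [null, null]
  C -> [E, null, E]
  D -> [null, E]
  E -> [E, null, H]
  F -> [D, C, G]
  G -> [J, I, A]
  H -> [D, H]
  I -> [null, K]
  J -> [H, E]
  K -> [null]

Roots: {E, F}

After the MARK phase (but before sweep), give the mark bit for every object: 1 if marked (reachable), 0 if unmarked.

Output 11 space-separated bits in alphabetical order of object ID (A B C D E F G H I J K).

Answer: 1 0 1 1 1 1 1 1 1 1 1

Derivation:
Roots: E F
Mark E: refs=E null H, marked=E
Mark F: refs=D C G, marked=E F
Mark H: refs=D H, marked=E F H
Mark D: refs=null E, marked=D E F H
Mark C: refs=E null E, marked=C D E F H
Mark G: refs=J I A, marked=C D E F G H
Mark J: refs=H E, marked=C D E F G H J
Mark I: refs=null K, marked=C D E F G H I J
Mark A: refs=D, marked=A C D E F G H I J
Mark K: refs=null, marked=A C D E F G H I J K
Unmarked (collected): B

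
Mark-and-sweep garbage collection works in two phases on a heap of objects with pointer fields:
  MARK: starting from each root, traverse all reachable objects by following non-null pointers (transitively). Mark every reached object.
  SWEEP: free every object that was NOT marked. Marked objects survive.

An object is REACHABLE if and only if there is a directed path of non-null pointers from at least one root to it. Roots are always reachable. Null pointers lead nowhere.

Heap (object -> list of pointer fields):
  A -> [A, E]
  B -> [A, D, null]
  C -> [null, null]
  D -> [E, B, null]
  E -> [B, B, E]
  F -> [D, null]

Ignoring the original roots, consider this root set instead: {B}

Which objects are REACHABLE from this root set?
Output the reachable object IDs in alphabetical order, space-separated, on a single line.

Roots: B
Mark B: refs=A D null, marked=B
Mark A: refs=A E, marked=A B
Mark D: refs=E B null, marked=A B D
Mark E: refs=B B E, marked=A B D E
Unmarked (collected): C F

Answer: A B D E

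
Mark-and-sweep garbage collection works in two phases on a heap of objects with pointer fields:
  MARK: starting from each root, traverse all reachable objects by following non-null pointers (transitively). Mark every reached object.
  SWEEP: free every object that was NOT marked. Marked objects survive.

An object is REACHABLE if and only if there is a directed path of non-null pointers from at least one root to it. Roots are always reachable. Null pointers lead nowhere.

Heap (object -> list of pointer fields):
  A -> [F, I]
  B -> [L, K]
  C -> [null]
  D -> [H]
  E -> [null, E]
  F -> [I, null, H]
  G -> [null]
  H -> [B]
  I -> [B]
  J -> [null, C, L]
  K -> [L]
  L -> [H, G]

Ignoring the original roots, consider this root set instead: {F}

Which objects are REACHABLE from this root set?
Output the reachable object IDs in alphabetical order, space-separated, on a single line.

Answer: B F G H I K L

Derivation:
Roots: F
Mark F: refs=I null H, marked=F
Mark I: refs=B, marked=F I
Mark H: refs=B, marked=F H I
Mark B: refs=L K, marked=B F H I
Mark L: refs=H G, marked=B F H I L
Mark K: refs=L, marked=B F H I K L
Mark G: refs=null, marked=B F G H I K L
Unmarked (collected): A C D E J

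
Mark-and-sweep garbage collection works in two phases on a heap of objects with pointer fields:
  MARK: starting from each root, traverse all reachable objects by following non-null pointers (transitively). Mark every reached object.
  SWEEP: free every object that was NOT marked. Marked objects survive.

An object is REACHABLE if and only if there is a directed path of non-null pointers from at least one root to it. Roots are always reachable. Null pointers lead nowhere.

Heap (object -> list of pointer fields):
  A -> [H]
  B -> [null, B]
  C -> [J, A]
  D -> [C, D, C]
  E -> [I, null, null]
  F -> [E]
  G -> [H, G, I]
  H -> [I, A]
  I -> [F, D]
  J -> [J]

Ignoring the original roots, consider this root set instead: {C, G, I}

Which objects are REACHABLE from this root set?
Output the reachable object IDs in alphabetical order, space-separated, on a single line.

Roots: C G I
Mark C: refs=J A, marked=C
Mark G: refs=H G I, marked=C G
Mark I: refs=F D, marked=C G I
Mark J: refs=J, marked=C G I J
Mark A: refs=H, marked=A C G I J
Mark H: refs=I A, marked=A C G H I J
Mark F: refs=E, marked=A C F G H I J
Mark D: refs=C D C, marked=A C D F G H I J
Mark E: refs=I null null, marked=A C D E F G H I J
Unmarked (collected): B

Answer: A C D E F G H I J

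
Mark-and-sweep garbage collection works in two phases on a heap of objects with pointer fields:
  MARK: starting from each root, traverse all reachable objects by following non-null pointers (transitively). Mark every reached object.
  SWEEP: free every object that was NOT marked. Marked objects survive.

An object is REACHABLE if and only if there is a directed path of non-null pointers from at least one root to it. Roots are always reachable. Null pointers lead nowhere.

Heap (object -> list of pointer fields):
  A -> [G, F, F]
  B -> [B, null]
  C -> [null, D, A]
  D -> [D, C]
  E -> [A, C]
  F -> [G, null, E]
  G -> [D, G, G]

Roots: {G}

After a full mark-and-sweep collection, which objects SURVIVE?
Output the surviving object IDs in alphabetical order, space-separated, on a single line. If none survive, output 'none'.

Roots: G
Mark G: refs=D G G, marked=G
Mark D: refs=D C, marked=D G
Mark C: refs=null D A, marked=C D G
Mark A: refs=G F F, marked=A C D G
Mark F: refs=G null E, marked=A C D F G
Mark E: refs=A C, marked=A C D E F G
Unmarked (collected): B

Answer: A C D E F G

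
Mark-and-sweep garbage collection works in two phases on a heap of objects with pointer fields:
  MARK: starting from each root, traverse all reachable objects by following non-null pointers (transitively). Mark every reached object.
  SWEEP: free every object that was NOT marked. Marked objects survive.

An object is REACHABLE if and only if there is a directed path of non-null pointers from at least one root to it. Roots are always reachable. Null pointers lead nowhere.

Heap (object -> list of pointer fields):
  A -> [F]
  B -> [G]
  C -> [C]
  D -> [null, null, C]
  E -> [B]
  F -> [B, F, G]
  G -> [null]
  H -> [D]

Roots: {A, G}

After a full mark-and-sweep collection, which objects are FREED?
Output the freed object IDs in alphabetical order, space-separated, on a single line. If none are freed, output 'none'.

Roots: A G
Mark A: refs=F, marked=A
Mark G: refs=null, marked=A G
Mark F: refs=B F G, marked=A F G
Mark B: refs=G, marked=A B F G
Unmarked (collected): C D E H

Answer: C D E H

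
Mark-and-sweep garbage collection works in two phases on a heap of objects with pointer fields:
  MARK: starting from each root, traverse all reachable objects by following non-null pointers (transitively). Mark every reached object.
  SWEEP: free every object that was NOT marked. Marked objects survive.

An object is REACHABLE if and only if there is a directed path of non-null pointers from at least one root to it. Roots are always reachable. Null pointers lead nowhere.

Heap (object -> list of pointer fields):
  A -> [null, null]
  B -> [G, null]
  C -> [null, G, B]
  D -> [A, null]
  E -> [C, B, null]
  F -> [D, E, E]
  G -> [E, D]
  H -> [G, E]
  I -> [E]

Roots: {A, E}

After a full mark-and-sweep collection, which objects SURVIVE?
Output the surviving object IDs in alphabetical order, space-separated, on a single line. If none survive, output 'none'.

Roots: A E
Mark A: refs=null null, marked=A
Mark E: refs=C B null, marked=A E
Mark C: refs=null G B, marked=A C E
Mark B: refs=G null, marked=A B C E
Mark G: refs=E D, marked=A B C E G
Mark D: refs=A null, marked=A B C D E G
Unmarked (collected): F H I

Answer: A B C D E G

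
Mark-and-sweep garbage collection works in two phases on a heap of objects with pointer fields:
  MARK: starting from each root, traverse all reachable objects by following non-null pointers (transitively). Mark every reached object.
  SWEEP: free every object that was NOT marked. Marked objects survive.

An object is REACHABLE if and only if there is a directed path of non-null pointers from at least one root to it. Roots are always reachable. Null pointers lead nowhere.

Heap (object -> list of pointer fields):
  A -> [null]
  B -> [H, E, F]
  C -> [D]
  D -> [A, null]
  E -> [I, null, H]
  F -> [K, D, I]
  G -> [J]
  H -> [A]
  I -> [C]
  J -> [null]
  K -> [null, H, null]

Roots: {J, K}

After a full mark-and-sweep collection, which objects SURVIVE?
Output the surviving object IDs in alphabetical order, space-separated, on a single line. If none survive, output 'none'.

Roots: J K
Mark J: refs=null, marked=J
Mark K: refs=null H null, marked=J K
Mark H: refs=A, marked=H J K
Mark A: refs=null, marked=A H J K
Unmarked (collected): B C D E F G I

Answer: A H J K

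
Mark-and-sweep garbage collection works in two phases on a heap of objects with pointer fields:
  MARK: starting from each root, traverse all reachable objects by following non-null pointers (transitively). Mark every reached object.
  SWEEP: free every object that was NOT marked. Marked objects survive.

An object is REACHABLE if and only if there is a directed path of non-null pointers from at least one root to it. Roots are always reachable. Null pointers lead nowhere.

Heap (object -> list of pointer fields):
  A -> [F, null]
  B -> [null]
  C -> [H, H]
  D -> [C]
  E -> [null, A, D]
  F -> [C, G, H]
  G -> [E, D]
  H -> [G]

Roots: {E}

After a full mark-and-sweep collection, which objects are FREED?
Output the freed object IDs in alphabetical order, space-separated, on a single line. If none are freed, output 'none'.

Answer: B

Derivation:
Roots: E
Mark E: refs=null A D, marked=E
Mark A: refs=F null, marked=A E
Mark D: refs=C, marked=A D E
Mark F: refs=C G H, marked=A D E F
Mark C: refs=H H, marked=A C D E F
Mark G: refs=E D, marked=A C D E F G
Mark H: refs=G, marked=A C D E F G H
Unmarked (collected): B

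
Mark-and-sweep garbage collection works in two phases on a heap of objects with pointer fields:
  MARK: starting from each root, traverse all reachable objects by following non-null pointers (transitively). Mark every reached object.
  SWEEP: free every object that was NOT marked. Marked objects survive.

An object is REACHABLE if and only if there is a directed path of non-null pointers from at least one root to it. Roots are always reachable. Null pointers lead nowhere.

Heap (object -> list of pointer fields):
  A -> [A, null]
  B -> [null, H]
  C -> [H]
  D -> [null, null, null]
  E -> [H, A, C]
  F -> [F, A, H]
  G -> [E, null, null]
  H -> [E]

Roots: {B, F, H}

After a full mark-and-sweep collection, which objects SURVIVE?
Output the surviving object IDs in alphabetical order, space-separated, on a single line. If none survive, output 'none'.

Answer: A B C E F H

Derivation:
Roots: B F H
Mark B: refs=null H, marked=B
Mark F: refs=F A H, marked=B F
Mark H: refs=E, marked=B F H
Mark A: refs=A null, marked=A B F H
Mark E: refs=H A C, marked=A B E F H
Mark C: refs=H, marked=A B C E F H
Unmarked (collected): D G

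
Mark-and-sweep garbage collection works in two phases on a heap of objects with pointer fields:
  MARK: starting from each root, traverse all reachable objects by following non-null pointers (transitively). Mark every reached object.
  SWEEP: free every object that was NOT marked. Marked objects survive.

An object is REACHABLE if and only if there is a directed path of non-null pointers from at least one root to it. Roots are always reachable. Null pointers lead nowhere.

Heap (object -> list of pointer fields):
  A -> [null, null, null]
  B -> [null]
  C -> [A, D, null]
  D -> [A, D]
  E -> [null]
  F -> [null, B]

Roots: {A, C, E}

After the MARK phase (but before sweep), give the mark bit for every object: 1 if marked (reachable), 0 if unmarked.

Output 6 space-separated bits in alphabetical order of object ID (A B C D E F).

Roots: A C E
Mark A: refs=null null null, marked=A
Mark C: refs=A D null, marked=A C
Mark E: refs=null, marked=A C E
Mark D: refs=A D, marked=A C D E
Unmarked (collected): B F

Answer: 1 0 1 1 1 0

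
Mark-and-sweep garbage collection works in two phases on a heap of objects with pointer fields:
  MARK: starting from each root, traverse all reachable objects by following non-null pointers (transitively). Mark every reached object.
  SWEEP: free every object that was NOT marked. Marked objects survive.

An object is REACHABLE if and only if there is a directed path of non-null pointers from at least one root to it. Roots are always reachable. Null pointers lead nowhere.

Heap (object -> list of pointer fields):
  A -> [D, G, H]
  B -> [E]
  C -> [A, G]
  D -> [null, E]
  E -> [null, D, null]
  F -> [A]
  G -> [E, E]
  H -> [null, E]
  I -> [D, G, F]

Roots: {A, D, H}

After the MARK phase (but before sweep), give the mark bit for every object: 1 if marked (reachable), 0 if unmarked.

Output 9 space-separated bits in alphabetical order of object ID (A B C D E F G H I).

Roots: A D H
Mark A: refs=D G H, marked=A
Mark D: refs=null E, marked=A D
Mark H: refs=null E, marked=A D H
Mark G: refs=E E, marked=A D G H
Mark E: refs=null D null, marked=A D E G H
Unmarked (collected): B C F I

Answer: 1 0 0 1 1 0 1 1 0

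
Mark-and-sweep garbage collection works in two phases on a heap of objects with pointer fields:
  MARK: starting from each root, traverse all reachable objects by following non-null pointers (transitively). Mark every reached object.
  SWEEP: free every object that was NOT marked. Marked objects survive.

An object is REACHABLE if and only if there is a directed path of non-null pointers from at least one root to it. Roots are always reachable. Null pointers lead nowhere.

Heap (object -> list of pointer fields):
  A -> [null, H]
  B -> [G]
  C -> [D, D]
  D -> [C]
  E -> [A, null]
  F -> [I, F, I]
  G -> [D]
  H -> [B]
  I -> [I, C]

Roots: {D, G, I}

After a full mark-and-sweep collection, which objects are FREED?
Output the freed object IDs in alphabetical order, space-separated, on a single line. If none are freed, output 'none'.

Answer: A B E F H

Derivation:
Roots: D G I
Mark D: refs=C, marked=D
Mark G: refs=D, marked=D G
Mark I: refs=I C, marked=D G I
Mark C: refs=D D, marked=C D G I
Unmarked (collected): A B E F H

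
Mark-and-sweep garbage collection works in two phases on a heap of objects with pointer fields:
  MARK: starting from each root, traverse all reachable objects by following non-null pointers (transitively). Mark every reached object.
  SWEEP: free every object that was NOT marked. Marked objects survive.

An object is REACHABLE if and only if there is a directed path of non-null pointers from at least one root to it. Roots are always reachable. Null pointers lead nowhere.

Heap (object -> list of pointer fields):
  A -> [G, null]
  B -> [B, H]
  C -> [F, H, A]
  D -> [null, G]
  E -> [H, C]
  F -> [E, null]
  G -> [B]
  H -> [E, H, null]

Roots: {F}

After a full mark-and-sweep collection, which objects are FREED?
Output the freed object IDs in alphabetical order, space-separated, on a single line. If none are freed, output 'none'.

Roots: F
Mark F: refs=E null, marked=F
Mark E: refs=H C, marked=E F
Mark H: refs=E H null, marked=E F H
Mark C: refs=F H A, marked=C E F H
Mark A: refs=G null, marked=A C E F H
Mark G: refs=B, marked=A C E F G H
Mark B: refs=B H, marked=A B C E F G H
Unmarked (collected): D

Answer: D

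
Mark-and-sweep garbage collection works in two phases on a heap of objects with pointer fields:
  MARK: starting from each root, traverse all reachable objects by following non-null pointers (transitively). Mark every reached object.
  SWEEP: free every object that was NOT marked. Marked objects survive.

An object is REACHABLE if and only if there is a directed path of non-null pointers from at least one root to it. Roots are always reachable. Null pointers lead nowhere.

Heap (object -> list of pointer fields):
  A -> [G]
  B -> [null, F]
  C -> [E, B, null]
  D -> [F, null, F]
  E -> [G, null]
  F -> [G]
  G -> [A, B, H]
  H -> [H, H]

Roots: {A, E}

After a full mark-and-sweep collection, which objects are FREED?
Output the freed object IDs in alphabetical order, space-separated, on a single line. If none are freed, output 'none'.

Answer: C D

Derivation:
Roots: A E
Mark A: refs=G, marked=A
Mark E: refs=G null, marked=A E
Mark G: refs=A B H, marked=A E G
Mark B: refs=null F, marked=A B E G
Mark H: refs=H H, marked=A B E G H
Mark F: refs=G, marked=A B E F G H
Unmarked (collected): C D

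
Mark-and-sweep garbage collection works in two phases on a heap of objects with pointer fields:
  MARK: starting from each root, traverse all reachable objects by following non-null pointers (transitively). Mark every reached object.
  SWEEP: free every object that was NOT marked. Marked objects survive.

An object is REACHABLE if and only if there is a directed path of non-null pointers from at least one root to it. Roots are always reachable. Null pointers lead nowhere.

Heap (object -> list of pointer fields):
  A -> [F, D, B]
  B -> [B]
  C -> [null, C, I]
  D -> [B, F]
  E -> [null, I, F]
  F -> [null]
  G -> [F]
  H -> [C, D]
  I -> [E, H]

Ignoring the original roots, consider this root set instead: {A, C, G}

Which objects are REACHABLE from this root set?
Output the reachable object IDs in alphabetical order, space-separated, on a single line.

Answer: A B C D E F G H I

Derivation:
Roots: A C G
Mark A: refs=F D B, marked=A
Mark C: refs=null C I, marked=A C
Mark G: refs=F, marked=A C G
Mark F: refs=null, marked=A C F G
Mark D: refs=B F, marked=A C D F G
Mark B: refs=B, marked=A B C D F G
Mark I: refs=E H, marked=A B C D F G I
Mark E: refs=null I F, marked=A B C D E F G I
Mark H: refs=C D, marked=A B C D E F G H I
Unmarked (collected): (none)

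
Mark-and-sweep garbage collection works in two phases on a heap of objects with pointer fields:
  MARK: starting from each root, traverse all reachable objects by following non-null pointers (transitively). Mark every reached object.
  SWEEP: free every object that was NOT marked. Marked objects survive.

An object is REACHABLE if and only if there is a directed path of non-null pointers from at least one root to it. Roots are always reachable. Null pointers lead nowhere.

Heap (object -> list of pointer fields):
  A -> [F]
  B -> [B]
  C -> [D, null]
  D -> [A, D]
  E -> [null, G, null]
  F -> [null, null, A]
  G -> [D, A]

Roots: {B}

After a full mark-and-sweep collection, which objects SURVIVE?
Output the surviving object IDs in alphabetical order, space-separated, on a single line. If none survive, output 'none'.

Answer: B

Derivation:
Roots: B
Mark B: refs=B, marked=B
Unmarked (collected): A C D E F G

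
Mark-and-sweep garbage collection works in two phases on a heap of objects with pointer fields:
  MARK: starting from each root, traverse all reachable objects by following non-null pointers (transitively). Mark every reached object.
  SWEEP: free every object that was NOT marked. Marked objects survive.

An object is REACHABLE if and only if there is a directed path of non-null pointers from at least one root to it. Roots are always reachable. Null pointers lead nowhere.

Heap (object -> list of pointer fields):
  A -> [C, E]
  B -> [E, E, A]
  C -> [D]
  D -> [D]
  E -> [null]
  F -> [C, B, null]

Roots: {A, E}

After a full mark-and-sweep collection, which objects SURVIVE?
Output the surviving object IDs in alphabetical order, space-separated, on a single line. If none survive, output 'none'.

Roots: A E
Mark A: refs=C E, marked=A
Mark E: refs=null, marked=A E
Mark C: refs=D, marked=A C E
Mark D: refs=D, marked=A C D E
Unmarked (collected): B F

Answer: A C D E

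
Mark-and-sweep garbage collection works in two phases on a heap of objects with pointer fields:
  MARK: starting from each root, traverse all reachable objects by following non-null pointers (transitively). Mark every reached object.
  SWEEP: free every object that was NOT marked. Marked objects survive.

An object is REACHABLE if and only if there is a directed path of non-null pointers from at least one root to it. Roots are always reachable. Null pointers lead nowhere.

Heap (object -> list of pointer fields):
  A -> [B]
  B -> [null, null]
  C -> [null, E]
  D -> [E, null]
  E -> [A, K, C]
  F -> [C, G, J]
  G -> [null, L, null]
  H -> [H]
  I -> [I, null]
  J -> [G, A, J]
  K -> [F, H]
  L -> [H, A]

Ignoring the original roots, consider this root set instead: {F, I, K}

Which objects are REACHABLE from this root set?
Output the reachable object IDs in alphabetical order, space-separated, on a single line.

Roots: F I K
Mark F: refs=C G J, marked=F
Mark I: refs=I null, marked=F I
Mark K: refs=F H, marked=F I K
Mark C: refs=null E, marked=C F I K
Mark G: refs=null L null, marked=C F G I K
Mark J: refs=G A J, marked=C F G I J K
Mark H: refs=H, marked=C F G H I J K
Mark E: refs=A K C, marked=C E F G H I J K
Mark L: refs=H A, marked=C E F G H I J K L
Mark A: refs=B, marked=A C E F G H I J K L
Mark B: refs=null null, marked=A B C E F G H I J K L
Unmarked (collected): D

Answer: A B C E F G H I J K L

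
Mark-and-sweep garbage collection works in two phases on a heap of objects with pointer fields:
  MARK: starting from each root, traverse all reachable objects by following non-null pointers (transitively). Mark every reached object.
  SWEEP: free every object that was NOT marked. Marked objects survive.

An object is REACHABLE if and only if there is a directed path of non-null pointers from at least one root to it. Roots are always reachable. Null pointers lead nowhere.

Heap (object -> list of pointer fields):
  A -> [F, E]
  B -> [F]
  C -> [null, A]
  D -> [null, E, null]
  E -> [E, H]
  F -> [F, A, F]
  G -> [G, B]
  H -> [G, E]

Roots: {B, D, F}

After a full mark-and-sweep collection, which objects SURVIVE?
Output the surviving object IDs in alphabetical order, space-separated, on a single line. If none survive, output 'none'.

Answer: A B D E F G H

Derivation:
Roots: B D F
Mark B: refs=F, marked=B
Mark D: refs=null E null, marked=B D
Mark F: refs=F A F, marked=B D F
Mark E: refs=E H, marked=B D E F
Mark A: refs=F E, marked=A B D E F
Mark H: refs=G E, marked=A B D E F H
Mark G: refs=G B, marked=A B D E F G H
Unmarked (collected): C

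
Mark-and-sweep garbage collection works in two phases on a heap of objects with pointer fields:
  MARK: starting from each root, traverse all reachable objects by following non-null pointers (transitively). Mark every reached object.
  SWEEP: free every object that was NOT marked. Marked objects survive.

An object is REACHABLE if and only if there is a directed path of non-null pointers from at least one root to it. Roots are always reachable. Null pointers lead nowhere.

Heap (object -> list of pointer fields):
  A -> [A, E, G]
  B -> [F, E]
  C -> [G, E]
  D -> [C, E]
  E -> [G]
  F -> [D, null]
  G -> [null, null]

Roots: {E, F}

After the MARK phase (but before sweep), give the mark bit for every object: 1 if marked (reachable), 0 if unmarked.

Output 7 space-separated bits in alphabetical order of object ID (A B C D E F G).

Answer: 0 0 1 1 1 1 1

Derivation:
Roots: E F
Mark E: refs=G, marked=E
Mark F: refs=D null, marked=E F
Mark G: refs=null null, marked=E F G
Mark D: refs=C E, marked=D E F G
Mark C: refs=G E, marked=C D E F G
Unmarked (collected): A B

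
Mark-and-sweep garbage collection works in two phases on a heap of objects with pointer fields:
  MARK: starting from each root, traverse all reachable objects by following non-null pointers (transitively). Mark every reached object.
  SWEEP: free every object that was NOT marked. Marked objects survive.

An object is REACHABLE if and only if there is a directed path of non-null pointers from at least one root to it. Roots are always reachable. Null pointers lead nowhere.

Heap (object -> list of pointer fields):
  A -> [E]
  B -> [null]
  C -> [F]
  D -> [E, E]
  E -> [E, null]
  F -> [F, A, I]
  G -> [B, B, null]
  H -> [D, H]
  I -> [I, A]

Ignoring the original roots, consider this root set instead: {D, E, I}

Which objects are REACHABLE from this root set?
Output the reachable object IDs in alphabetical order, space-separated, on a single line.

Roots: D E I
Mark D: refs=E E, marked=D
Mark E: refs=E null, marked=D E
Mark I: refs=I A, marked=D E I
Mark A: refs=E, marked=A D E I
Unmarked (collected): B C F G H

Answer: A D E I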